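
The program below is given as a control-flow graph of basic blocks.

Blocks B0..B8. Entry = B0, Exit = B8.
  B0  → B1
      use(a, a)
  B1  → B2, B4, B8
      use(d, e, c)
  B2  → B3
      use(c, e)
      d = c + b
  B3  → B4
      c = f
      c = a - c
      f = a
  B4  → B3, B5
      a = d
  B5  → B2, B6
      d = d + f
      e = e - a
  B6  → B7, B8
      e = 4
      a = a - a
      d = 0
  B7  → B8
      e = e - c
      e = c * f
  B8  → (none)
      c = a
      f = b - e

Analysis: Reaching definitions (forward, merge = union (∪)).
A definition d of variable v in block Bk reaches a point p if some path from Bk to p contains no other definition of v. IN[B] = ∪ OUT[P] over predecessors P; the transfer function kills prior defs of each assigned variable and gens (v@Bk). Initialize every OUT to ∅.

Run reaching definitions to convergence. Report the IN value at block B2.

Answer: {a@B4, c@B3, d@B5, e@B5, f@B3}

Derivation:
Converged values:
  B0:   IN={}   OUT={}
  B1:   IN={}   OUT={}
  B2:   IN={a@B4, c@B3, d@B5, e@B5, f@B3}   OUT={a@B4, c@B3, d@B2, e@B5, f@B3}
  B3:   IN={a@B4, c@B3, d@B2, e@B5, f@B3}   OUT={a@B4, c@B3, d@B2, e@B5, f@B3}
  B4:   IN={a@B4, c@B3, d@B2, e@B5, f@B3}   OUT={a@B4, c@B3, d@B2, e@B5, f@B3}
  B5:   IN={a@B4, c@B3, d@B2, e@B5, f@B3}   OUT={a@B4, c@B3, d@B5, e@B5, f@B3}
  B6:   IN={a@B4, c@B3, d@B5, e@B5, f@B3}   OUT={a@B6, c@B3, d@B6, e@B6, f@B3}
  B7:   IN={a@B6, c@B3, d@B6, e@B6, f@B3}   OUT={a@B6, c@B3, d@B6, e@B7, f@B3}
  B8:   IN={a@B6, c@B3, d@B6, e@B6, e@B7, f@B3}   OUT={a@B6, c@B8, d@B6, e@B6, e@B7, f@B8}

Merge at B2: IN[B2] = OUT[B1] ⊔ OUT[B5] = {a@B4, c@B3, d@B5, e@B5, f@B3}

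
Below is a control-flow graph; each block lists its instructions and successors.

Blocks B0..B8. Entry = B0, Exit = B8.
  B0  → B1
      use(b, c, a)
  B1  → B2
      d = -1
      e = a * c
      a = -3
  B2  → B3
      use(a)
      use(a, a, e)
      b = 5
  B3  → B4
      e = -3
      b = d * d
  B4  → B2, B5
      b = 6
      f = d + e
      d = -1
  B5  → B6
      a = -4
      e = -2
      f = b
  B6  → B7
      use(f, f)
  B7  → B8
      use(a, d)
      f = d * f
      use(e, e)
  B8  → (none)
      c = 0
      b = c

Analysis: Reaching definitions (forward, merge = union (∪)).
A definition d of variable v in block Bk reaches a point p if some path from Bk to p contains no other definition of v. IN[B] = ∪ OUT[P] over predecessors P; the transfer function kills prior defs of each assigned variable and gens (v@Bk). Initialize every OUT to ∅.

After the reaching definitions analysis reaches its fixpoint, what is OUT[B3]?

Answer: {a@B1, b@B3, d@B1, d@B4, e@B3, f@B4}

Trace:
Fixpoint table:
  B0:  IN={}  OUT={}
  B1:  IN={}  OUT={a@B1, d@B1, e@B1}
  B2:  IN={a@B1, b@B4, d@B1, d@B4, e@B1, e@B3, f@B4}  OUT={a@B1, b@B2, d@B1, d@B4, e@B1, e@B3, f@B4}
  B3:  IN={a@B1, b@B2, d@B1, d@B4, e@B1, e@B3, f@B4}  OUT={a@B1, b@B3, d@B1, d@B4, e@B3, f@B4}
  B4:  IN={a@B1, b@B3, d@B1, d@B4, e@B3, f@B4}  OUT={a@B1, b@B4, d@B4, e@B3, f@B4}
  B5:  IN={a@B1, b@B4, d@B4, e@B3, f@B4}  OUT={a@B5, b@B4, d@B4, e@B5, f@B5}
  B6:  IN={a@B5, b@B4, d@B4, e@B5, f@B5}  OUT={a@B5, b@B4, d@B4, e@B5, f@B5}
  B7:  IN={a@B5, b@B4, d@B4, e@B5, f@B5}  OUT={a@B5, b@B4, d@B4, e@B5, f@B7}
  B8:  IN={a@B5, b@B4, d@B4, e@B5, f@B7}  OUT={a@B5, b@B8, c@B8, d@B4, e@B5, f@B7}

Merge at B3: IN[B3] = OUT[B2] = {a@B1, b@B2, d@B1, d@B4, e@B1, e@B3, f@B4}
Applying B3's transfer function to that IN value gives OUT[B3] (row B3 above).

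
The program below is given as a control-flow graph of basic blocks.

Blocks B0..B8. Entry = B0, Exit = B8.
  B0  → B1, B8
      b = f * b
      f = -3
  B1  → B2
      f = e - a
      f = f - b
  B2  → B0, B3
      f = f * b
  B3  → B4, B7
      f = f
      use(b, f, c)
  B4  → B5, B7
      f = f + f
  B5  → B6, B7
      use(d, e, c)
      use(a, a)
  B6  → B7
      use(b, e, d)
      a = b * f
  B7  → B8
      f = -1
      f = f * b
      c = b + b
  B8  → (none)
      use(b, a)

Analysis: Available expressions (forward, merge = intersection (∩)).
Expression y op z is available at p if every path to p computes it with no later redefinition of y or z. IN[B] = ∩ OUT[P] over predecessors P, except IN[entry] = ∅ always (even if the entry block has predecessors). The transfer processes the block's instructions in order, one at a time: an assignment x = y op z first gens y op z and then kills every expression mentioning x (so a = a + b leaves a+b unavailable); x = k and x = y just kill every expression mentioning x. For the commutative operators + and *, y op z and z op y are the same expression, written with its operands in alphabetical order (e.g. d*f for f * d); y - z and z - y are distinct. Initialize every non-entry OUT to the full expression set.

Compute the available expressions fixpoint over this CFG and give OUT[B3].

Per-block solution:
  B0: | IN={} | OUT={}
  B1: | IN={} | OUT={e-a}
  B2: | IN={e-a} | OUT={e-a}
  B3: | IN={e-a} | OUT={e-a}
  B4: | IN={e-a} | OUT={e-a}
  B5: | IN={e-a} | OUT={e-a}
  B6: | IN={e-a} | OUT={b*f}
  B7: | IN={} | OUT={b+b}
  B8: | IN={} | OUT={}

Merge at B3: IN[B3] = OUT[B2] = {e-a}
Applying B3's transfer function to that IN value gives OUT[B3] (row B3 above).

Answer: {e-a}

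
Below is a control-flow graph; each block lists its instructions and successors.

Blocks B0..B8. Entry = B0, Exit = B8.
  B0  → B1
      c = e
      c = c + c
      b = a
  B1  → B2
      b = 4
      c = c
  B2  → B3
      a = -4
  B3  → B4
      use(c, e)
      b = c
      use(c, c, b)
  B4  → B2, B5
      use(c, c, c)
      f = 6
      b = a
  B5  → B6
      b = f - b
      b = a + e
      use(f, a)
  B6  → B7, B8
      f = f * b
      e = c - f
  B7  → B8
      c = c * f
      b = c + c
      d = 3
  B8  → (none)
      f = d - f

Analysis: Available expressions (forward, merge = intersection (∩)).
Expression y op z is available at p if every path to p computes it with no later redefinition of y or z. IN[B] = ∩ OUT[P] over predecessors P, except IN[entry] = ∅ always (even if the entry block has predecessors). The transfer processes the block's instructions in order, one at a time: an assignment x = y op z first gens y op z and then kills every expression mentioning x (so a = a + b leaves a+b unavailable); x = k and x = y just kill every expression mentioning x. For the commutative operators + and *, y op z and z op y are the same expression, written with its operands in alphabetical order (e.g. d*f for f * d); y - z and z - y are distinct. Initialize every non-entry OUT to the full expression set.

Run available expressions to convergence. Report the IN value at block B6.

Answer: {a+e}

Derivation:
Converged values:
  B0:   IN={}   OUT={}
  B1:   IN={}   OUT={}
  B2:   IN={}   OUT={}
  B3:   IN={}   OUT={}
  B4:   IN={}   OUT={}
  B5:   IN={}   OUT={a+e}
  B6:   IN={a+e}   OUT={c-f}
  B7:   IN={c-f}   OUT={c+c}
  B8:   IN={}   OUT={}

Merge at B6: IN[B6] = OUT[B5] = {a+e}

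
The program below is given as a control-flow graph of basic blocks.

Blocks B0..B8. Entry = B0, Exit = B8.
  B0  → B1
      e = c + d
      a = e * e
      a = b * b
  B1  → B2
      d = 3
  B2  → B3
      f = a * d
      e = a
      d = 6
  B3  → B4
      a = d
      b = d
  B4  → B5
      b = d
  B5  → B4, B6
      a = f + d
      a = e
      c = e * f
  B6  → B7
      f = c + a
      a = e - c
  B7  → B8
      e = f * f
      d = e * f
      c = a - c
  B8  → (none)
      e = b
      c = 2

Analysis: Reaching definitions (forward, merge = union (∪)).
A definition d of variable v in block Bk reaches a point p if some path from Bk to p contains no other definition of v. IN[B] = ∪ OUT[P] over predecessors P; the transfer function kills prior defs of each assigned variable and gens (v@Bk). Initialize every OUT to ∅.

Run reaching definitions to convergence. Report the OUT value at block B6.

Answer: {a@B6, b@B4, c@B5, d@B2, e@B2, f@B6}

Derivation:
Per-block solution:
  B0:   IN={}   OUT={a@B0, e@B0}
  B1:   IN={a@B0, e@B0}   OUT={a@B0, d@B1, e@B0}
  B2:   IN={a@B0, d@B1, e@B0}   OUT={a@B0, d@B2, e@B2, f@B2}
  B3:   IN={a@B0, d@B2, e@B2, f@B2}   OUT={a@B3, b@B3, d@B2, e@B2, f@B2}
  B4:   IN={a@B3, a@B5, b@B3, b@B4, c@B5, d@B2, e@B2, f@B2}   OUT={a@B3, a@B5, b@B4, c@B5, d@B2, e@B2, f@B2}
  B5:   IN={a@B3, a@B5, b@B4, c@B5, d@B2, e@B2, f@B2}   OUT={a@B5, b@B4, c@B5, d@B2, e@B2, f@B2}
  B6:   IN={a@B5, b@B4, c@B5, d@B2, e@B2, f@B2}   OUT={a@B6, b@B4, c@B5, d@B2, e@B2, f@B6}
  B7:   IN={a@B6, b@B4, c@B5, d@B2, e@B2, f@B6}   OUT={a@B6, b@B4, c@B7, d@B7, e@B7, f@B6}
  B8:   IN={a@B6, b@B4, c@B7, d@B7, e@B7, f@B6}   OUT={a@B6, b@B4, c@B8, d@B7, e@B8, f@B6}

Merge at B6: IN[B6] = OUT[B5] = {a@B5, b@B4, c@B5, d@B2, e@B2, f@B2}
Applying B6's transfer function to that IN value gives OUT[B6] (row B6 above).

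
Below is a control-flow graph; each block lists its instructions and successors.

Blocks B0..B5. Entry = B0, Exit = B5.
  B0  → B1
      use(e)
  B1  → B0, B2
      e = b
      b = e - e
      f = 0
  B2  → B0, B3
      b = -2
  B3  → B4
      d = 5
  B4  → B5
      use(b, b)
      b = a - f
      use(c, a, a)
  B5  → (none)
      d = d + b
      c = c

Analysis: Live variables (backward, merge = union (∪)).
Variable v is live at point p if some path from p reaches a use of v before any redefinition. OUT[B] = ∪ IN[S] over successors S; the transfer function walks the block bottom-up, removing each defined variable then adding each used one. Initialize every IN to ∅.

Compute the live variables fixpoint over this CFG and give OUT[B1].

Per-block solution:
  B0:  IN={a, b, c, e}  OUT={a, b, c}
  B1:  IN={a, b, c}  OUT={a, b, c, e, f}
  B2:  IN={a, c, e, f}  OUT={a, b, c, e, f}
  B3:  IN={a, b, c, f}  OUT={a, b, c, d, f}
  B4:  IN={a, b, c, d, f}  OUT={b, c, d}
  B5:  IN={b, c, d}  OUT={}

Merge at B1: OUT[B1] = IN[B0] ⊔ IN[B2] = {a, b, c, e, f}

Answer: {a, b, c, e, f}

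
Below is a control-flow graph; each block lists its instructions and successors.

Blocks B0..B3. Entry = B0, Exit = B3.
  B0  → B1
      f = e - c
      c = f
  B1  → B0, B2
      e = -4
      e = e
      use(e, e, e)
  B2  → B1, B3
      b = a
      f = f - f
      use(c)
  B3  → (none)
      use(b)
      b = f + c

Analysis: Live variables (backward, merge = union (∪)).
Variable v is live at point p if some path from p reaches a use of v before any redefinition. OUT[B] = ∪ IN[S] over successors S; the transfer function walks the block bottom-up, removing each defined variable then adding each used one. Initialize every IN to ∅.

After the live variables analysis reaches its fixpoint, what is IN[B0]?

Per-block solution:
  B0: | IN={a, c, e} | OUT={a, c, f}
  B1: | IN={a, c, f} | OUT={a, c, e, f}
  B2: | IN={a, c, f} | OUT={a, b, c, f}
  B3: | IN={b, c, f} | OUT={}

Merge at B0: OUT[B0] = IN[B1] = {a, c, f}
Applying B0's transfer function to that OUT value gives IN[B0] (row B0 above).

Answer: {a, c, e}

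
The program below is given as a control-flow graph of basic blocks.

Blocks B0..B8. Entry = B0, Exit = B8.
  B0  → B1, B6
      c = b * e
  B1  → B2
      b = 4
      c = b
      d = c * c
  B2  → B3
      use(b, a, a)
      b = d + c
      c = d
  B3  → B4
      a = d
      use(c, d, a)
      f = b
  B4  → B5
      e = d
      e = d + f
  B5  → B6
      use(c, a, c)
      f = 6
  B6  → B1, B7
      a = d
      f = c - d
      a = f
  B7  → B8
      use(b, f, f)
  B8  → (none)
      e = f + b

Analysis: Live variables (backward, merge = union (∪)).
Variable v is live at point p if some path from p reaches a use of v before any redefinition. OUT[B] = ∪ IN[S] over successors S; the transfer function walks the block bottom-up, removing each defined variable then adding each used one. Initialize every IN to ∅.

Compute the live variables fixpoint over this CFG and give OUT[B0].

Fixpoint table:
  B0:   IN={a, b, d, e}   OUT={a, b, c, d}
  B1:   IN={a}   OUT={a, b, c, d}
  B2:   IN={a, b, c, d}   OUT={b, c, d}
  B3:   IN={b, c, d}   OUT={a, b, c, d, f}
  B4:   IN={a, b, c, d, f}   OUT={a, b, c, d}
  B5:   IN={a, b, c, d}   OUT={b, c, d}
  B6:   IN={b, c, d}   OUT={a, b, f}
  B7:   IN={b, f}   OUT={b, f}
  B8:   IN={b, f}   OUT={}

Merge at B0: OUT[B0] = IN[B1] ⊔ IN[B6] = {a, b, c, d}

Answer: {a, b, c, d}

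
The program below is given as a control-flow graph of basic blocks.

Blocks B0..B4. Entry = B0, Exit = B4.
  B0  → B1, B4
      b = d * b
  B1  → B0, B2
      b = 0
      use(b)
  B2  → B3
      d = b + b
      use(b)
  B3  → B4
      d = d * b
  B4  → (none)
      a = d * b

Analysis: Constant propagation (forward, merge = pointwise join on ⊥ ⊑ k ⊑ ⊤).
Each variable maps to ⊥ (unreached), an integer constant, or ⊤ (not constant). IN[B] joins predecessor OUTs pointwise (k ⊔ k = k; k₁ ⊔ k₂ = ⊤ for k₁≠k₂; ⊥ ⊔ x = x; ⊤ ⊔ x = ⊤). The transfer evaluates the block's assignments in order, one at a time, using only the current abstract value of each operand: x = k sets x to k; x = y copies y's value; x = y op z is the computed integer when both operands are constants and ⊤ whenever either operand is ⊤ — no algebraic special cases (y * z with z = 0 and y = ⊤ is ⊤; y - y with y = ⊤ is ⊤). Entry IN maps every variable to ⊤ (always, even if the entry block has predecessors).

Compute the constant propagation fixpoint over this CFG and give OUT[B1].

Answer: {a: ⊤, b: 0, c: ⊤, d: ⊤, e: ⊤, f: ⊤}

Derivation:
Converged values:
  B0:   IN=(all ⊤)   OUT=(all ⊤)
  B1:   IN=(all ⊤)   OUT={b:0; rest ⊤}
  B2:   IN={b:0; rest ⊤}   OUT={b:0, d:0; rest ⊤}
  B3:   IN={b:0, d:0; rest ⊤}   OUT={b:0, d:0; rest ⊤}
  B4:   IN=(all ⊤)   OUT=(all ⊤)

Merge at B1: IN[B1] = OUT[B0] = {a: ⊤, b: ⊤, c: ⊤, d: ⊤, e: ⊤, f: ⊤}
Applying B1's transfer function to that IN value gives OUT[B1] (row B1 above).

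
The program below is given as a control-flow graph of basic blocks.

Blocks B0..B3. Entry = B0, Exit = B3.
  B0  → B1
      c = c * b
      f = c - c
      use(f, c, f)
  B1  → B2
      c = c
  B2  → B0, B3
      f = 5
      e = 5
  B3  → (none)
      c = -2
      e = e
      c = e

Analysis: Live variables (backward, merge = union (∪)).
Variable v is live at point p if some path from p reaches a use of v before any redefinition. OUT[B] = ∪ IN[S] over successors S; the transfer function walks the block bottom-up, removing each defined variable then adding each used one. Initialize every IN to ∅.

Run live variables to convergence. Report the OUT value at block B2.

Answer: {b, c, e}

Trace:
Converged values:
  B0:   IN={b, c}   OUT={b, c}
  B1:   IN={b, c}   OUT={b, c}
  B2:   IN={b, c}   OUT={b, c, e}
  B3:   IN={e}   OUT={}

Merge at B2: OUT[B2] = IN[B0] ⊔ IN[B3] = {b, c, e}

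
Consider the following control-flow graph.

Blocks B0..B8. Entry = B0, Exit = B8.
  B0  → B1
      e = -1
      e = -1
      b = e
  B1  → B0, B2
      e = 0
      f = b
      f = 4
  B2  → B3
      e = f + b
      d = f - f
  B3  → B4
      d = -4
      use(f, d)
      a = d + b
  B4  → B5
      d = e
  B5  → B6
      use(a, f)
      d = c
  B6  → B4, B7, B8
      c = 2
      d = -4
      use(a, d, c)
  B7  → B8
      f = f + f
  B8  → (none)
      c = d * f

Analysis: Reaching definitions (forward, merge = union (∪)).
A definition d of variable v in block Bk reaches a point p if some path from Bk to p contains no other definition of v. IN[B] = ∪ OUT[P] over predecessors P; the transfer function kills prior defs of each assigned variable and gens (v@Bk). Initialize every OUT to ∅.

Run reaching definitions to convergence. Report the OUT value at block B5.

Converged values:
  B0:  IN={b@B0, e@B1, f@B1}  OUT={b@B0, e@B0, f@B1}
  B1:  IN={b@B0, e@B0, f@B1}  OUT={b@B0, e@B1, f@B1}
  B2:  IN={b@B0, e@B1, f@B1}  OUT={b@B0, d@B2, e@B2, f@B1}
  B3:  IN={b@B0, d@B2, e@B2, f@B1}  OUT={a@B3, b@B0, d@B3, e@B2, f@B1}
  B4:  IN={a@B3, b@B0, c@B6, d@B3, d@B6, e@B2, f@B1}  OUT={a@B3, b@B0, c@B6, d@B4, e@B2, f@B1}
  B5:  IN={a@B3, b@B0, c@B6, d@B4, e@B2, f@B1}  OUT={a@B3, b@B0, c@B6, d@B5, e@B2, f@B1}
  B6:  IN={a@B3, b@B0, c@B6, d@B5, e@B2, f@B1}  OUT={a@B3, b@B0, c@B6, d@B6, e@B2, f@B1}
  B7:  IN={a@B3, b@B0, c@B6, d@B6, e@B2, f@B1}  OUT={a@B3, b@B0, c@B6, d@B6, e@B2, f@B7}
  B8:  IN={a@B3, b@B0, c@B6, d@B6, e@B2, f@B1, f@B7}  OUT={a@B3, b@B0, c@B8, d@B6, e@B2, f@B1, f@B7}

Merge at B5: IN[B5] = OUT[B4] = {a@B3, b@B0, c@B6, d@B4, e@B2, f@B1}
Applying B5's transfer function to that IN value gives OUT[B5] (row B5 above).

Answer: {a@B3, b@B0, c@B6, d@B5, e@B2, f@B1}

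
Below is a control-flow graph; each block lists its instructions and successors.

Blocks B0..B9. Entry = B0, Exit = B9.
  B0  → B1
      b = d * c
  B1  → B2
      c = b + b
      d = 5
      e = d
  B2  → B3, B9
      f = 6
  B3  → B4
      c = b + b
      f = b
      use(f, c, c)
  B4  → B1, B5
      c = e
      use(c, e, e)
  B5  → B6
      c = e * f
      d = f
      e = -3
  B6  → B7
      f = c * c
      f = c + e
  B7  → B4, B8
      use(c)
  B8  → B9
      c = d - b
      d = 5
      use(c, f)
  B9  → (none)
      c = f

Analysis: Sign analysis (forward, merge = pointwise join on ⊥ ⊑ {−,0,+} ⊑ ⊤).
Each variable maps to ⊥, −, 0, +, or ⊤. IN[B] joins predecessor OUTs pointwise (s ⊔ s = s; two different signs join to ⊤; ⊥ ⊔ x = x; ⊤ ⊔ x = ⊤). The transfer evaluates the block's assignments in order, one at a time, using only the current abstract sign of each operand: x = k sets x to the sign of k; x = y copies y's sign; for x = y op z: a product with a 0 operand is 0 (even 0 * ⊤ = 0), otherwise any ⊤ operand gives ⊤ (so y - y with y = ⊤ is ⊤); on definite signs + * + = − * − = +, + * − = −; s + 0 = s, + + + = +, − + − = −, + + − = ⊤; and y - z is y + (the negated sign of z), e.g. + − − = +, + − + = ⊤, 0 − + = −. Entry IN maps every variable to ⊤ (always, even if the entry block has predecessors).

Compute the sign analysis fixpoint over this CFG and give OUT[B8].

Fixpoint table:
  B0: | IN=(all ⊤) | OUT=(all ⊤)
  B1: | IN=(all ⊤) | OUT={d:+, e:+; rest ⊤}
  B2: | IN={d:+, e:+; rest ⊤} | OUT={d:+, e:+, f:+; rest ⊤}
  B3: | IN={d:+, e:+, f:+; rest ⊤} | OUT={d:+, e:+; rest ⊤}
  B4: | IN=(all ⊤) | OUT=(all ⊤)
  B5: | IN=(all ⊤) | OUT={e:-; rest ⊤}
  B6: | IN={e:-; rest ⊤} | OUT={e:-; rest ⊤}
  B7: | IN={e:-; rest ⊤} | OUT={e:-; rest ⊤}
  B8: | IN={e:-; rest ⊤} | OUT={d:+, e:-; rest ⊤}
  B9: | IN={d:+; rest ⊤} | OUT={d:+; rest ⊤}

Merge at B8: IN[B8] = OUT[B7] = {a: ⊤, b: ⊤, c: ⊤, d: ⊤, e: -, f: ⊤}
Applying B8's transfer function to that IN value gives OUT[B8] (row B8 above).

Answer: {a: ⊤, b: ⊤, c: ⊤, d: +, e: -, f: ⊤}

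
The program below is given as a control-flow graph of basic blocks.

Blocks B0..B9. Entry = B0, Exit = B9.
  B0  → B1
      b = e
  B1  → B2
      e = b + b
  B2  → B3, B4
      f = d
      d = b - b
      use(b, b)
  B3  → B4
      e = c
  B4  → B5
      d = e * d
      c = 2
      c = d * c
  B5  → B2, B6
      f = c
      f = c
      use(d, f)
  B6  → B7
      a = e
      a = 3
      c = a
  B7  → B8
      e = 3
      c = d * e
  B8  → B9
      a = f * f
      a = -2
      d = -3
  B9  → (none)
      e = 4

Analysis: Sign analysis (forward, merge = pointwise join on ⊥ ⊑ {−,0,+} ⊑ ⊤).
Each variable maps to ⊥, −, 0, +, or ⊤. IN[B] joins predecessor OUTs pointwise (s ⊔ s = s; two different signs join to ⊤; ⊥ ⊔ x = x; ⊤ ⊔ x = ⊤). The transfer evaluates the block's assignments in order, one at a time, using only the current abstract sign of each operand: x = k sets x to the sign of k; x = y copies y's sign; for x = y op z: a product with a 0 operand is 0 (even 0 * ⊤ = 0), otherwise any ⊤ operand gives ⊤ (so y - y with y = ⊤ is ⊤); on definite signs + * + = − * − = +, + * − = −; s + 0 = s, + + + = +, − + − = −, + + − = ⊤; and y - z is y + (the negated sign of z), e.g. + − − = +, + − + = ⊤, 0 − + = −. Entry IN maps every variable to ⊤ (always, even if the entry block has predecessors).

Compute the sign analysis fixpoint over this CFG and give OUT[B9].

Fixpoint table:
  B0: | IN=(all ⊤) | OUT=(all ⊤)
  B1: | IN=(all ⊤) | OUT=(all ⊤)
  B2: | IN=(all ⊤) | OUT=(all ⊤)
  B3: | IN=(all ⊤) | OUT=(all ⊤)
  B4: | IN=(all ⊤) | OUT=(all ⊤)
  B5: | IN=(all ⊤) | OUT=(all ⊤)
  B6: | IN=(all ⊤) | OUT={a:+, c:+; rest ⊤}
  B7: | IN={a:+, c:+; rest ⊤} | OUT={a:+, e:+; rest ⊤}
  B8: | IN={a:+, e:+; rest ⊤} | OUT={a:-, d:-, e:+; rest ⊤}
  B9: | IN={a:-, d:-, e:+; rest ⊤} | OUT={a:-, d:-, e:+; rest ⊤}

Merge at B9: IN[B9] = OUT[B8] = {a: -, b: ⊤, c: ⊤, d: -, e: +, f: ⊤}
Applying B9's transfer function to that IN value gives OUT[B9] (row B9 above).

Answer: {a: -, b: ⊤, c: ⊤, d: -, e: +, f: ⊤}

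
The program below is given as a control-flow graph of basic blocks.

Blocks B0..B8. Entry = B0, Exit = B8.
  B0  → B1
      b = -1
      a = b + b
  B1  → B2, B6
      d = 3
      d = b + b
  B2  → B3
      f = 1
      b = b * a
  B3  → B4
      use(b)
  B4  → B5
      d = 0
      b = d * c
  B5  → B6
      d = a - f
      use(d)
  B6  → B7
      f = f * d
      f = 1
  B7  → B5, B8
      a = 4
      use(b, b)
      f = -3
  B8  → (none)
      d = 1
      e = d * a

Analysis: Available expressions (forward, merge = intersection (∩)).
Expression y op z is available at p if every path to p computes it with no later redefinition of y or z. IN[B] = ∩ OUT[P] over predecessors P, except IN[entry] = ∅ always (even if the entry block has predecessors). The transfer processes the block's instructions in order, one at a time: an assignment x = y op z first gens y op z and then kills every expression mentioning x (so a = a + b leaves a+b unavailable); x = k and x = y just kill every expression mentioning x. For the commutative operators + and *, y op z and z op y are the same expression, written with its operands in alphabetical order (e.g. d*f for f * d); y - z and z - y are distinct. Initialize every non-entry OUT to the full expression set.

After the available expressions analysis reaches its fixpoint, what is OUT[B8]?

Answer: {a*d}

Derivation:
Per-block solution:
  B0: | IN={} | OUT={b+b}
  B1: | IN={b+b} | OUT={b+b}
  B2: | IN={b+b} | OUT={}
  B3: | IN={} | OUT={}
  B4: | IN={} | OUT={c*d}
  B5: | IN={} | OUT={a-f}
  B6: | IN={} | OUT={}
  B7: | IN={} | OUT={}
  B8: | IN={} | OUT={a*d}

Merge at B8: IN[B8] = OUT[B7] = {}
Applying B8's transfer function to that IN value gives OUT[B8] (row B8 above).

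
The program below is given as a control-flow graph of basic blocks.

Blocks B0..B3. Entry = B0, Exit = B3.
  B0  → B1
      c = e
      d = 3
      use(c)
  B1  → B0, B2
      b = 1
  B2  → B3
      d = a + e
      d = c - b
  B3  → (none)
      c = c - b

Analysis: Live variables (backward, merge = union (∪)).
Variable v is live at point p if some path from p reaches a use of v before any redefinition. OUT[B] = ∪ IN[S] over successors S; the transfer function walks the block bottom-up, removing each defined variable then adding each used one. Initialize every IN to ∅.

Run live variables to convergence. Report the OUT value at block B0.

Per-block solution:
  B0:   IN={a, e}   OUT={a, c, e}
  B1:   IN={a, c, e}   OUT={a, b, c, e}
  B2:   IN={a, b, c, e}   OUT={b, c}
  B3:   IN={b, c}   OUT={}

Merge at B0: OUT[B0] = IN[B1] = {a, c, e}

Answer: {a, c, e}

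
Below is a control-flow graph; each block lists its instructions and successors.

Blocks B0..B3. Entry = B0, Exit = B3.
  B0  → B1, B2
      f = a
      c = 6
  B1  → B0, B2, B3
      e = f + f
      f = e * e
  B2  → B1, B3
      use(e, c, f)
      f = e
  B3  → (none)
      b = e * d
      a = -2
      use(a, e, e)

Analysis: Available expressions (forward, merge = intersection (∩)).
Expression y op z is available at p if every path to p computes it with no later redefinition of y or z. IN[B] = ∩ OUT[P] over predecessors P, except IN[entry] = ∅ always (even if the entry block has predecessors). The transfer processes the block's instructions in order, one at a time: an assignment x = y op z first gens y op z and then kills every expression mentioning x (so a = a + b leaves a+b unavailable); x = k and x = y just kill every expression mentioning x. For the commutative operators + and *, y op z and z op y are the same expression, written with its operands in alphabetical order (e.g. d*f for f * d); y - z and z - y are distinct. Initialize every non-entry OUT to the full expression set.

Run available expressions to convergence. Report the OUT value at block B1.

Converged values:
  B0:   IN={}   OUT={}
  B1:   IN={}   OUT={e*e}
  B2:   IN={}   OUT={}
  B3:   IN={}   OUT={d*e}

Merge at B1: IN[B1] = OUT[B0] ∩ OUT[B2] = {}
Applying B1's transfer function to that IN value gives OUT[B1] (row B1 above).

Answer: {e*e}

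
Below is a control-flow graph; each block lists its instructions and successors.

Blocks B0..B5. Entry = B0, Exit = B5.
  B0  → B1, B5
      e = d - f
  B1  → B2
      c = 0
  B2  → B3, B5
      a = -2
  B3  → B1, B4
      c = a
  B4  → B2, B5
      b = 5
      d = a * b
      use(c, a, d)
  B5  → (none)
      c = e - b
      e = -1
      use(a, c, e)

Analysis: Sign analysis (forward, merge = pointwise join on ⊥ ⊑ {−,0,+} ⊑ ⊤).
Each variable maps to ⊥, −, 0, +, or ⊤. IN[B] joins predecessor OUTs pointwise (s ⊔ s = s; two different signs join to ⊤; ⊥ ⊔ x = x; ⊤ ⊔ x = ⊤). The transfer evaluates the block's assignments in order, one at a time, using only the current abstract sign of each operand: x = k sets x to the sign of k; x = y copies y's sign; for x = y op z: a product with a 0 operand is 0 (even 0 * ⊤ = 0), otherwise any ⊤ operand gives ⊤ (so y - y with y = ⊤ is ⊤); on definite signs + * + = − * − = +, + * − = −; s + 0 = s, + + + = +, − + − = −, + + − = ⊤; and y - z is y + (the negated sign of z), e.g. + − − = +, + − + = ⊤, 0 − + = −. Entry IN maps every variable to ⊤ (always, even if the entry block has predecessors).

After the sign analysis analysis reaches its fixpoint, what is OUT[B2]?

Per-block solution:
  B0: | IN=(all ⊤) | OUT=(all ⊤)
  B1: | IN=(all ⊤) | OUT={c:0; rest ⊤}
  B2: | IN=(all ⊤) | OUT={a:-; rest ⊤}
  B3: | IN={a:-; rest ⊤} | OUT={a:-, c:-; rest ⊤}
  B4: | IN={a:-, c:-; rest ⊤} | OUT={a:-, b:+, c:-, d:-; rest ⊤}
  B5: | IN=(all ⊤) | OUT={e:-; rest ⊤}

Merge at B2: IN[B2] = OUT[B1] ⊔ OUT[B4] = {a: ⊤, b: ⊤, c: ⊤, d: ⊤, e: ⊤, f: ⊤}
Applying B2's transfer function to that IN value gives OUT[B2] (row B2 above).

Answer: {a: -, b: ⊤, c: ⊤, d: ⊤, e: ⊤, f: ⊤}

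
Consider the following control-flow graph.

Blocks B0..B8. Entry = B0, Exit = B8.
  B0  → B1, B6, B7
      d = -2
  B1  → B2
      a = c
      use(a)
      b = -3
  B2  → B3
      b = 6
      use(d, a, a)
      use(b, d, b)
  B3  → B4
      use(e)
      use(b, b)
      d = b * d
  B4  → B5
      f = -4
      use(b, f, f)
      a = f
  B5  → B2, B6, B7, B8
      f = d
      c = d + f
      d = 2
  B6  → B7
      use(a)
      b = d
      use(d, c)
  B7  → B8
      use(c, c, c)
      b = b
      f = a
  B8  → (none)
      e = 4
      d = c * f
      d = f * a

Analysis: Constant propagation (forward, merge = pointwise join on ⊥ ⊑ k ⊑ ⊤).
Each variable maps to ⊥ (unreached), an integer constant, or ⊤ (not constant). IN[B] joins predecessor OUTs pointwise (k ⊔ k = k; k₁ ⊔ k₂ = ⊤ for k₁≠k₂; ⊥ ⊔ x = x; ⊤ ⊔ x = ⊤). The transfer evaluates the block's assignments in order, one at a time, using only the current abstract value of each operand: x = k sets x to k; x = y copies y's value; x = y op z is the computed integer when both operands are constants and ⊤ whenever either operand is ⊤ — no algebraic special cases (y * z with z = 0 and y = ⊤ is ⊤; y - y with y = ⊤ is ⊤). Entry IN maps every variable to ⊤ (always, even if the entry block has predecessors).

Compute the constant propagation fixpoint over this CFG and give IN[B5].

Fixpoint table:
  B0:   IN=(all ⊤)   OUT={d:-2; rest ⊤}
  B1:   IN={d:-2; rest ⊤}   OUT={b:-3, d:-2; rest ⊤}
  B2:   IN=(all ⊤)   OUT={b:6; rest ⊤}
  B3:   IN={b:6; rest ⊤}   OUT={b:6; rest ⊤}
  B4:   IN={b:6; rest ⊤}   OUT={a:-4, b:6, f:-4; rest ⊤}
  B5:   IN={a:-4, b:6, f:-4; rest ⊤}   OUT={a:-4, b:6, d:2; rest ⊤}
  B6:   IN=(all ⊤)   OUT=(all ⊤)
  B7:   IN=(all ⊤)   OUT=(all ⊤)
  B8:   IN=(all ⊤)   OUT={e:4; rest ⊤}

Merge at B5: IN[B5] = OUT[B4] = {a: -4, b: 6, c: ⊤, d: ⊤, e: ⊤, f: -4}

Answer: {a: -4, b: 6, c: ⊤, d: ⊤, e: ⊤, f: -4}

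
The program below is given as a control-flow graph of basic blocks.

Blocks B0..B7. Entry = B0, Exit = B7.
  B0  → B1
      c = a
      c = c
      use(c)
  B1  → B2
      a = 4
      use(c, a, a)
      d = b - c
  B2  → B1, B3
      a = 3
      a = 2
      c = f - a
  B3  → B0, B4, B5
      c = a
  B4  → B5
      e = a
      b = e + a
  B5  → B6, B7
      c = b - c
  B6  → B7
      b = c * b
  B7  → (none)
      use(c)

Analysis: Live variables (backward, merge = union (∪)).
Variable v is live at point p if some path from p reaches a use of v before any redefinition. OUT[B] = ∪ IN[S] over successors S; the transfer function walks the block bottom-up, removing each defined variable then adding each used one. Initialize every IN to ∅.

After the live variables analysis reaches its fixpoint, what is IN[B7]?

Converged values:
  B0:  IN={a, b, f}  OUT={b, c, f}
  B1:  IN={b, c, f}  OUT={b, f}
  B2:  IN={b, f}  OUT={a, b, c, f}
  B3:  IN={a, b, f}  OUT={a, b, c, f}
  B4:  IN={a, c}  OUT={b, c}
  B5:  IN={b, c}  OUT={b, c}
  B6:  IN={b, c}  OUT={c}
  B7:  IN={c}  OUT={}

B7 is the boundary node: OUT[B7] = {}
Applying B7's transfer function to that OUT value gives IN[B7] (row B7 above).

Answer: {c}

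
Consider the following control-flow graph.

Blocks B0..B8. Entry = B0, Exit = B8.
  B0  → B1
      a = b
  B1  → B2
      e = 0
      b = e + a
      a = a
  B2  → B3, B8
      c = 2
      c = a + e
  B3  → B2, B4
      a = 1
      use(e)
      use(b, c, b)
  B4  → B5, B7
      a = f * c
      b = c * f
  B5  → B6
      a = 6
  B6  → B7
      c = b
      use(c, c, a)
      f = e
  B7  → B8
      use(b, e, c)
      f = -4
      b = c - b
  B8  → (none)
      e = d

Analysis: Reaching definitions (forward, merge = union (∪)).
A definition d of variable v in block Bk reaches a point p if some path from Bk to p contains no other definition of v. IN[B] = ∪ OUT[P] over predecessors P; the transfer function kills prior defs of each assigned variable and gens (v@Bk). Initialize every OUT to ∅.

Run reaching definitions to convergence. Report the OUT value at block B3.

Per-block solution:
  B0: | IN={} | OUT={a@B0}
  B1: | IN={a@B0} | OUT={a@B1, b@B1, e@B1}
  B2: | IN={a@B1, a@B3, b@B1, c@B2, e@B1} | OUT={a@B1, a@B3, b@B1, c@B2, e@B1}
  B3: | IN={a@B1, a@B3, b@B1, c@B2, e@B1} | OUT={a@B3, b@B1, c@B2, e@B1}
  B4: | IN={a@B3, b@B1, c@B2, e@B1} | OUT={a@B4, b@B4, c@B2, e@B1}
  B5: | IN={a@B4, b@B4, c@B2, e@B1} | OUT={a@B5, b@B4, c@B2, e@B1}
  B6: | IN={a@B5, b@B4, c@B2, e@B1} | OUT={a@B5, b@B4, c@B6, e@B1, f@B6}
  B7: | IN={a@B4, a@B5, b@B4, c@B2, c@B6, e@B1, f@B6} | OUT={a@B4, a@B5, b@B7, c@B2, c@B6, e@B1, f@B7}
  B8: | IN={a@B1, a@B3, a@B4, a@B5, b@B1, b@B7, c@B2, c@B6, e@B1, f@B7} | OUT={a@B1, a@B3, a@B4, a@B5, b@B1, b@B7, c@B2, c@B6, e@B8, f@B7}

Merge at B3: IN[B3] = OUT[B2] = {a@B1, a@B3, b@B1, c@B2, e@B1}
Applying B3's transfer function to that IN value gives OUT[B3] (row B3 above).

Answer: {a@B3, b@B1, c@B2, e@B1}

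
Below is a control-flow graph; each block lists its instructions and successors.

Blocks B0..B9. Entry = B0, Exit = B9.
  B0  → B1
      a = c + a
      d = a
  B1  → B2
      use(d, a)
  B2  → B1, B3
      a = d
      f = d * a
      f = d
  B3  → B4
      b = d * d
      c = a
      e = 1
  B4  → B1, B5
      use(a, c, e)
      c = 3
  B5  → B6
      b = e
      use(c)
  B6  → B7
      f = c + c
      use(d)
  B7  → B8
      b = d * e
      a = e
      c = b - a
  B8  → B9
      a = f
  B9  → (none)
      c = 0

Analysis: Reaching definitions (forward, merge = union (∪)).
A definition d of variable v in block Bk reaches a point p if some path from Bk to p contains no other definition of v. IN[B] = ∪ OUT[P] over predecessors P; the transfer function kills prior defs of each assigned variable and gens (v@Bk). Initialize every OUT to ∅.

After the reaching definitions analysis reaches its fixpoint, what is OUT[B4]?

Fixpoint table:
  B0:  IN={}  OUT={a@B0, d@B0}
  B1:  IN={a@B0, a@B2, b@B3, c@B4, d@B0, e@B3, f@B2}  OUT={a@B0, a@B2, b@B3, c@B4, d@B0, e@B3, f@B2}
  B2:  IN={a@B0, a@B2, b@B3, c@B4, d@B0, e@B3, f@B2}  OUT={a@B2, b@B3, c@B4, d@B0, e@B3, f@B2}
  B3:  IN={a@B2, b@B3, c@B4, d@B0, e@B3, f@B2}  OUT={a@B2, b@B3, c@B3, d@B0, e@B3, f@B2}
  B4:  IN={a@B2, b@B3, c@B3, d@B0, e@B3, f@B2}  OUT={a@B2, b@B3, c@B4, d@B0, e@B3, f@B2}
  B5:  IN={a@B2, b@B3, c@B4, d@B0, e@B3, f@B2}  OUT={a@B2, b@B5, c@B4, d@B0, e@B3, f@B2}
  B6:  IN={a@B2, b@B5, c@B4, d@B0, e@B3, f@B2}  OUT={a@B2, b@B5, c@B4, d@B0, e@B3, f@B6}
  B7:  IN={a@B2, b@B5, c@B4, d@B0, e@B3, f@B6}  OUT={a@B7, b@B7, c@B7, d@B0, e@B3, f@B6}
  B8:  IN={a@B7, b@B7, c@B7, d@B0, e@B3, f@B6}  OUT={a@B8, b@B7, c@B7, d@B0, e@B3, f@B6}
  B9:  IN={a@B8, b@B7, c@B7, d@B0, e@B3, f@B6}  OUT={a@B8, b@B7, c@B9, d@B0, e@B3, f@B6}

Merge at B4: IN[B4] = OUT[B3] = {a@B2, b@B3, c@B3, d@B0, e@B3, f@B2}
Applying B4's transfer function to that IN value gives OUT[B4] (row B4 above).

Answer: {a@B2, b@B3, c@B4, d@B0, e@B3, f@B2}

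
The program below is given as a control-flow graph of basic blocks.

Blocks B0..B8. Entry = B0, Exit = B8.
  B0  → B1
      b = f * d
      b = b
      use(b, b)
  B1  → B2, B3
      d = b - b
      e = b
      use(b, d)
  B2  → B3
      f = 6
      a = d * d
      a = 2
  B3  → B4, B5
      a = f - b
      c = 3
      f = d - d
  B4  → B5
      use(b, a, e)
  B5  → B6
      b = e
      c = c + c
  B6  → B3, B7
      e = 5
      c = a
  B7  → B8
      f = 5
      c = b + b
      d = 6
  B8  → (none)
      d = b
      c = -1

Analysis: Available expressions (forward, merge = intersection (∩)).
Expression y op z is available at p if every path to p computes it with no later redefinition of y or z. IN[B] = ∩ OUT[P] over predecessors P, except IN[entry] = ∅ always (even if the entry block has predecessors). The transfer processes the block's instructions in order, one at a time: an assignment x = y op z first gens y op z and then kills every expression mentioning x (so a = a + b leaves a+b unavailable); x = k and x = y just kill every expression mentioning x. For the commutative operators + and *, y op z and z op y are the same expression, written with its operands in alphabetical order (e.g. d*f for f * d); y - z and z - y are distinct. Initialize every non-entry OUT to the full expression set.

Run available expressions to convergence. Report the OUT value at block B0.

Answer: {d*f}

Trace:
Converged values:
  B0:   IN={}   OUT={d*f}
  B1:   IN={d*f}   OUT={b-b}
  B2:   IN={b-b}   OUT={b-b, d*d}
  B3:   IN={}   OUT={d-d}
  B4:   IN={d-d}   OUT={d-d}
  B5:   IN={d-d}   OUT={d-d}
  B6:   IN={d-d}   OUT={d-d}
  B7:   IN={d-d}   OUT={b+b}
  B8:   IN={b+b}   OUT={b+b}

B0 is the boundary node: IN[B0] = {}
Applying B0's transfer function to that IN value gives OUT[B0] (row B0 above).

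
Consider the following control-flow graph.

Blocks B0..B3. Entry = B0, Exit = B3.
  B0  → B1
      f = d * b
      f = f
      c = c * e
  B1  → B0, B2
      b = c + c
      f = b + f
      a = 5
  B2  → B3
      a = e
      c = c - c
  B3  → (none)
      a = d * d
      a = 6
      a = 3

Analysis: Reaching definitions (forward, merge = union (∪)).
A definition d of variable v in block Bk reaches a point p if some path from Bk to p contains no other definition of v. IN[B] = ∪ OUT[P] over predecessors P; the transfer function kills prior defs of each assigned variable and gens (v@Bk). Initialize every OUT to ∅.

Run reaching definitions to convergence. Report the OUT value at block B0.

Answer: {a@B1, b@B1, c@B0, f@B0}

Trace:
Per-block solution:
  B0:  IN={a@B1, b@B1, c@B0, f@B1}  OUT={a@B1, b@B1, c@B0, f@B0}
  B1:  IN={a@B1, b@B1, c@B0, f@B0}  OUT={a@B1, b@B1, c@B0, f@B1}
  B2:  IN={a@B1, b@B1, c@B0, f@B1}  OUT={a@B2, b@B1, c@B2, f@B1}
  B3:  IN={a@B2, b@B1, c@B2, f@B1}  OUT={a@B3, b@B1, c@B2, f@B1}

Merge at B0 (entry node, so the boundary value {} is joined with the incoming edge(s)): IN[B0] = {} ⊔ OUT[B1] = {a@B1, b@B1, c@B0, f@B1}
Applying B0's transfer function to that IN value gives OUT[B0] (row B0 above).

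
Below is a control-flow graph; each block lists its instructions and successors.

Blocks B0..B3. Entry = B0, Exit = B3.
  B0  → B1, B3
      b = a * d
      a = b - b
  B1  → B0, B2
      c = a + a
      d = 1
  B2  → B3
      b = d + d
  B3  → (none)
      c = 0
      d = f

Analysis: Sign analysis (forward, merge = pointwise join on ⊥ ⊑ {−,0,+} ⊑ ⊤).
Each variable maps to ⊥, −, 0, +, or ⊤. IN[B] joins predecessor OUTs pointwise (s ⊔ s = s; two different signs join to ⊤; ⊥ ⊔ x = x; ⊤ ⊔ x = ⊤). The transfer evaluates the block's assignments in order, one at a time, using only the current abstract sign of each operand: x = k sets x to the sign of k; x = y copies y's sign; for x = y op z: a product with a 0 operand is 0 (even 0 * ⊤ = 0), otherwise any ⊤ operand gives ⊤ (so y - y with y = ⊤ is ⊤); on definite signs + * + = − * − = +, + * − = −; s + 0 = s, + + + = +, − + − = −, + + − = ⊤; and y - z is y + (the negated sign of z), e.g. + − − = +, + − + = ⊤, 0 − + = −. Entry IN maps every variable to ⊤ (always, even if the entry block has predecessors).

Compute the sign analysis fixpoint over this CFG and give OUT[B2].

Answer: {a: ⊤, b: +, c: ⊤, d: +, e: ⊤, f: ⊤}

Trace:
Converged values:
  B0:  IN=(all ⊤)  OUT=(all ⊤)
  B1:  IN=(all ⊤)  OUT={d:+; rest ⊤}
  B2:  IN={d:+; rest ⊤}  OUT={b:+, d:+; rest ⊤}
  B3:  IN=(all ⊤)  OUT={c:0; rest ⊤}

Merge at B2: IN[B2] = OUT[B1] = {a: ⊤, b: ⊤, c: ⊤, d: +, e: ⊤, f: ⊤}
Applying B2's transfer function to that IN value gives OUT[B2] (row B2 above).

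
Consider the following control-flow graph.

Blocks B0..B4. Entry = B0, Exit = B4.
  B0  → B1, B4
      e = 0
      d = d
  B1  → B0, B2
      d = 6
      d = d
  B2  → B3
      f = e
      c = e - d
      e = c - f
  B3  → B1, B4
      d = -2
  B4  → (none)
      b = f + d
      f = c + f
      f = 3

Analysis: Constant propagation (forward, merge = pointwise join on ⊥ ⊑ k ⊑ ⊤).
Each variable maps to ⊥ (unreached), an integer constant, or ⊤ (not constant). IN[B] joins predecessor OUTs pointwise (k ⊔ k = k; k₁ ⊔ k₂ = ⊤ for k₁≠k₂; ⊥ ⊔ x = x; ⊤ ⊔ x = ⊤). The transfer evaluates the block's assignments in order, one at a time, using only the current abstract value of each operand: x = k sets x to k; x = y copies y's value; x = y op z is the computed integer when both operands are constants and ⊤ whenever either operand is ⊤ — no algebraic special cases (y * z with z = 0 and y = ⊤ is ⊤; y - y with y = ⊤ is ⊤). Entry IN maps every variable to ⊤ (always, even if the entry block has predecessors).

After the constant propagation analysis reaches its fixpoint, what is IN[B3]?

Answer: {a: ⊤, b: ⊤, c: ⊤, d: 6, e: ⊤, f: ⊤}

Derivation:
Per-block solution:
  B0:   IN=(all ⊤)   OUT={e:0; rest ⊤}
  B1:   IN=(all ⊤)   OUT={d:6; rest ⊤}
  B2:   IN={d:6; rest ⊤}   OUT={d:6; rest ⊤}
  B3:   IN={d:6; rest ⊤}   OUT={d:-2; rest ⊤}
  B4:   IN=(all ⊤)   OUT={f:3; rest ⊤}

Merge at B3: IN[B3] = OUT[B2] = {a: ⊤, b: ⊤, c: ⊤, d: 6, e: ⊤, f: ⊤}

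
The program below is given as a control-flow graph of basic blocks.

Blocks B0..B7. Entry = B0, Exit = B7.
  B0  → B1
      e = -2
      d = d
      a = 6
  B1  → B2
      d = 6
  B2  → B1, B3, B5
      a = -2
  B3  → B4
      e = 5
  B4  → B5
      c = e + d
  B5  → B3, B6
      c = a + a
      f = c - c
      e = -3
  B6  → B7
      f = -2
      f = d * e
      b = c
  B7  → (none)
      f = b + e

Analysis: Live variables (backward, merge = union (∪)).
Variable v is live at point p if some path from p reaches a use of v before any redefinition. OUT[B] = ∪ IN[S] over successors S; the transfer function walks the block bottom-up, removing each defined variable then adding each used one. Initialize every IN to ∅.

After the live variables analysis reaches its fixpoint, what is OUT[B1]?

Per-block solution:
  B0:   IN={d}   OUT={}
  B1:   IN={}   OUT={d}
  B2:   IN={d}   OUT={a, d}
  B3:   IN={a, d}   OUT={a, d, e}
  B4:   IN={a, d, e}   OUT={a, d}
  B5:   IN={a, d}   OUT={a, c, d, e}
  B6:   IN={c, d, e}   OUT={b, e}
  B7:   IN={b, e}   OUT={}

Merge at B1: OUT[B1] = IN[B2] = {d}

Answer: {d}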